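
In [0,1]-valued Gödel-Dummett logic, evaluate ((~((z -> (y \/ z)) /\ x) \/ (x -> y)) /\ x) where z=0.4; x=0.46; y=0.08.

(y \/ z) = max(0.08, 0.4) = 0.4
(z -> (y \/ z)): 0.4 ≤ 0.4, so result = 1
((z -> (y \/ z)) /\ x) = min(1, 0.46) = 0.46
~((z -> (y \/ z)) /\ x): Gödel ¬ of 0.46 = 0 (operand ≠ 0)
(x -> y): 0.46 > 0.08, so result = 0.08
(~((z -> (y \/ z)) /\ x) \/ (x -> y)) = max(0, 0.08) = 0.08
((~((z -> (y \/ z)) /\ x) \/ (x -> y)) /\ x) = min(0.08, 0.46) = 0.08

0.08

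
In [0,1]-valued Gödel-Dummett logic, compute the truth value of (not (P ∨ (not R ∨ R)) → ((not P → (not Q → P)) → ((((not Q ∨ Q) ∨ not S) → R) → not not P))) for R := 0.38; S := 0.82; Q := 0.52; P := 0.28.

not R: Gödel ¬ of 0.38 = 0 (operand ≠ 0)
(not R ∨ R) = max(0, 0.38) = 0.38
(P ∨ (not R ∨ R)) = max(0.28, 0.38) = 0.38
not (P ∨ (not R ∨ R)): Gödel ¬ of 0.38 = 0 (operand ≠ 0)
not P: Gödel ¬ of 0.28 = 0 (operand ≠ 0)
not Q: Gödel ¬ of 0.52 = 0 (operand ≠ 0)
(not Q → P): 0 ≤ 0.28, so result = 1
(not P → (not Q → P)): 0 ≤ 1, so result = 1
not Q: Gödel ¬ of 0.52 = 0 (operand ≠ 0)
(not Q ∨ Q) = max(0, 0.52) = 0.52
not S: Gödel ¬ of 0.82 = 0 (operand ≠ 0)
((not Q ∨ Q) ∨ not S) = max(0.52, 0) = 0.52
(((not Q ∨ Q) ∨ not S) → R): 0.52 > 0.38, so result = 0.38
not P: Gödel ¬ of 0.28 = 0 (operand ≠ 0)
not not P: Gödel ¬ of 0 = 1 (operand is 0)
((((not Q ∨ Q) ∨ not S) → R) → not not P): 0.38 ≤ 1, so result = 1
((not P → (not Q → P)) → ((((not Q ∨ Q) ∨ not S) → R) → not not P)): 1 ≤ 1, so result = 1
(not (P ∨ (not R ∨ R)) → ((not P → (not Q → P)) → ((((not Q ∨ Q) ∨ not S) → R) → not not P))): 0 ≤ 1, so result = 1

1.00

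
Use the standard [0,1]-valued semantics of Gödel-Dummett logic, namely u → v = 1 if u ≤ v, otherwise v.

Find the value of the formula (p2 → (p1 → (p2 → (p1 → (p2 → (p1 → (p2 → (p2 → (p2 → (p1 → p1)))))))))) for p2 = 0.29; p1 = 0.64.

1.00

(p1 → p1): 0.64 ≤ 0.64, so result = 1
(p2 → (p1 → p1)): 0.29 ≤ 1, so result = 1
(p2 → (p2 → (p1 → p1))): 0.29 ≤ 1, so result = 1
(p2 → (p2 → (p2 → (p1 → p1)))): 0.29 ≤ 1, so result = 1
(p1 → (p2 → (p2 → (p2 → (p1 → p1))))): 0.64 ≤ 1, so result = 1
(p2 → (p1 → (p2 → (p2 → (p2 → (p1 → p1)))))): 0.29 ≤ 1, so result = 1
(p1 → (p2 → (p1 → (p2 → (p2 → (p2 → (p1 → p1))))))): 0.64 ≤ 1, so result = 1
(p2 → (p1 → (p2 → (p1 → (p2 → (p2 → (p2 → (p1 → p1)))))))): 0.29 ≤ 1, so result = 1
(p1 → (p2 → (p1 → (p2 → (p1 → (p2 → (p2 → (p2 → (p1 → p1))))))))): 0.64 ≤ 1, so result = 1
(p2 → (p1 → (p2 → (p1 → (p2 → (p1 → (p2 → (p2 → (p2 → (p1 → p1)))))))))): 0.29 ≤ 1, so result = 1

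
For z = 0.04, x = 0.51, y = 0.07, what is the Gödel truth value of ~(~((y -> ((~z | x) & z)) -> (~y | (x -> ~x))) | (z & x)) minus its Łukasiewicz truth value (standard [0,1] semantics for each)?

-0.96

Gödel evaluation:
  ~z: Gödel ¬ of 0.04 = 0 (operand ≠ 0)
  (~z | x) = max(0, 0.51) = 0.51
  ((~z | x) & z) = min(0.51, 0.04) = 0.04
  (y -> ((~z | x) & z)): 0.07 > 0.04, so result = 0.04
  ~y: Gödel ¬ of 0.07 = 0 (operand ≠ 0)
  ~x: Gödel ¬ of 0.51 = 0 (operand ≠ 0)
  (x -> ~x): 0.51 > 0, so result = 0
  (~y | (x -> ~x)) = max(0, 0) = 0
  ((y -> ((~z | x) & z)) -> (~y | (x -> ~x))): 0.04 > 0, so result = 0
  ~((y -> ((~z | x) & z)) -> (~y | (x -> ~x))): Gödel ¬ of 0 = 1 (operand is 0)
  (z & x) = min(0.04, 0.51) = 0.04
  (~((y -> ((~z | x) & z)) -> (~y | (x -> ~x))) | (z & x)) = max(1, 0.04) = 1
  ~(~((y -> ((~z | x) & z)) -> (~y | (x -> ~x))) | (z & x)): Gödel ¬ of 1 = 0 (operand ≠ 0)
  Gödel value = 0
Łukasiewicz evaluation:
  ~z: Łukasiewicz ¬ gives 1 − 0.04 = 0.96
  (~z | x) = max(0.96, 0.51) = 0.96
  ((~z | x) & z) = min(0.96, 0.04) = 0.04
  (y -> ((~z | x) & z)): min(1, 1 − 0.07 + 0.04) = 0.97
  ~y: Łukasiewicz ¬ gives 1 − 0.07 = 0.93
  ~x: Łukasiewicz ¬ gives 1 − 0.51 = 0.49
  (x -> ~x): min(1, 1 − 0.51 + 0.49) = 0.98
  (~y | (x -> ~x)) = max(0.93, 0.98) = 0.98
  ((y -> ((~z | x) & z)) -> (~y | (x -> ~x))): min(1, 1 − 0.97 + 0.98) = 1
  ~((y -> ((~z | x) & z)) -> (~y | (x -> ~x))): Łukasiewicz ¬ gives 1 − 1 = 0
  (z & x) = min(0.04, 0.51) = 0.04
  (~((y -> ((~z | x) & z)) -> (~y | (x -> ~x))) | (z & x)) = max(0, 0.04) = 0.04
  ~(~((y -> ((~z | x) & z)) -> (~y | (x -> ~x))) | (z & x)): Łukasiewicz ¬ gives 1 − 0.04 = 0.96
  Łukasiewicz value = 0.96
Difference: 0 − 0.96 = -0.96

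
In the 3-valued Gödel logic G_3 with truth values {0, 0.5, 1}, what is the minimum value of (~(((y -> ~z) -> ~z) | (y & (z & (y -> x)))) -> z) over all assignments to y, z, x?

The minimum is attained at y = 0, z = 0.5, x = 0:
  ~z: Gödel ¬ of 0.5 = 0 (operand ≠ 0)
  (y -> ~z): 0 ≤ 0, so result = 1
  ~z: Gödel ¬ of 0.5 = 0 (operand ≠ 0)
  ((y -> ~z) -> ~z): 1 > 0, so result = 0
  (y -> x): 0 ≤ 0, so result = 1
  (z & (y -> x)) = min(0.5, 1) = 0.5
  (y & (z & (y -> x))) = min(0, 0.5) = 0
  (((y -> ~z) -> ~z) | (y & (z & (y -> x)))) = max(0, 0) = 0
  ~(((y -> ~z) -> ~z) | (y & (z & (y -> x)))): Gödel ¬ of 0 = 1 (operand is 0)
  (~(((y -> ~z) -> ~z) | (y & (z & (y -> x)))) -> z): 1 > 0.5, so result = 0.5
Checking all 27 assignments confirms none give a value below 0.50.

0.50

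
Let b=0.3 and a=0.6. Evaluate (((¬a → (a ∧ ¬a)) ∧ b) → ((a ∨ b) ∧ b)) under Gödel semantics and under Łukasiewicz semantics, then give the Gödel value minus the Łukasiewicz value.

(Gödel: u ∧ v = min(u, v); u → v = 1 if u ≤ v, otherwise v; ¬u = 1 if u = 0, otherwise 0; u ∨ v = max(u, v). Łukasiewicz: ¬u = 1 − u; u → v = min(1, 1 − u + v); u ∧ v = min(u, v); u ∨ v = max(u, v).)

0.00

Gödel evaluation:
  ¬a: Gödel ¬ of 0.6 = 0 (operand ≠ 0)
  ¬a: Gödel ¬ of 0.6 = 0 (operand ≠ 0)
  (a ∧ ¬a) = min(0.6, 0) = 0
  (¬a → (a ∧ ¬a)): 0 ≤ 0, so result = 1
  ((¬a → (a ∧ ¬a)) ∧ b) = min(1, 0.3) = 0.3
  (a ∨ b) = max(0.6, 0.3) = 0.6
  ((a ∨ b) ∧ b) = min(0.6, 0.3) = 0.3
  (((¬a → (a ∧ ¬a)) ∧ b) → ((a ∨ b) ∧ b)): 0.3 ≤ 0.3, so result = 1
  Gödel value = 1
Łukasiewicz evaluation:
  ¬a: Łukasiewicz ¬ gives 1 − 0.6 = 0.4
  ¬a: Łukasiewicz ¬ gives 1 − 0.6 = 0.4
  (a ∧ ¬a) = min(0.6, 0.4) = 0.4
  (¬a → (a ∧ ¬a)): min(1, 1 − 0.4 + 0.4) = 1
  ((¬a → (a ∧ ¬a)) ∧ b) = min(1, 0.3) = 0.3
  (a ∨ b) = max(0.6, 0.3) = 0.6
  ((a ∨ b) ∧ b) = min(0.6, 0.3) = 0.3
  (((¬a → (a ∧ ¬a)) ∧ b) → ((a ∨ b) ∧ b)): min(1, 1 − 0.3 + 0.3) = 1
  Łukasiewicz value = 1
Difference: 1 − 1 = 0.00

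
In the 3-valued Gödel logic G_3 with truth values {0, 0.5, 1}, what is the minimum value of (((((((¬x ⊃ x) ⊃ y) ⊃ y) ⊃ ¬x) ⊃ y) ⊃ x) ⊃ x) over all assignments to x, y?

0.00

The minimum is attained at x = 0, y = 0:
  ¬x: Gödel ¬ of 0 = 1 (operand is 0)
  (¬x ⊃ x): 1 > 0, so result = 0
  ((¬x ⊃ x) ⊃ y): 0 ≤ 0, so result = 1
  (((¬x ⊃ x) ⊃ y) ⊃ y): 1 > 0, so result = 0
  ¬x: Gödel ¬ of 0 = 1 (operand is 0)
  ((((¬x ⊃ x) ⊃ y) ⊃ y) ⊃ ¬x): 0 ≤ 1, so result = 1
  (((((¬x ⊃ x) ⊃ y) ⊃ y) ⊃ ¬x) ⊃ y): 1 > 0, so result = 0
  ((((((¬x ⊃ x) ⊃ y) ⊃ y) ⊃ ¬x) ⊃ y) ⊃ x): 0 ≤ 0, so result = 1
  (((((((¬x ⊃ x) ⊃ y) ⊃ y) ⊃ ¬x) ⊃ y) ⊃ x) ⊃ x): 1 > 0, so result = 0
Checking all 9 assignments confirms none give a value below 0.00.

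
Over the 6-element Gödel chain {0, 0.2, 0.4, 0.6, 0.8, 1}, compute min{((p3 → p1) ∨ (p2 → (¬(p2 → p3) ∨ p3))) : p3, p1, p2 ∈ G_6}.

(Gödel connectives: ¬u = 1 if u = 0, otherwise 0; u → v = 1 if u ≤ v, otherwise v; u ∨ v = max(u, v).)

The minimum is attained at p3 = 0.2, p1 = 0, p2 = 0.4:
  (p3 → p1): 0.2 > 0, so result = 0
  (p2 → p3): 0.4 > 0.2, so result = 0.2
  ¬(p2 → p3): Gödel ¬ of 0.2 = 0 (operand ≠ 0)
  (¬(p2 → p3) ∨ p3) = max(0, 0.2) = 0.2
  (p2 → (¬(p2 → p3) ∨ p3)): 0.4 > 0.2, so result = 0.2
  ((p3 → p1) ∨ (p2 → (¬(p2 → p3) ∨ p3))) = max(0, 0.2) = 0.2
Checking all 216 assignments confirms none give a value below 0.20.

0.20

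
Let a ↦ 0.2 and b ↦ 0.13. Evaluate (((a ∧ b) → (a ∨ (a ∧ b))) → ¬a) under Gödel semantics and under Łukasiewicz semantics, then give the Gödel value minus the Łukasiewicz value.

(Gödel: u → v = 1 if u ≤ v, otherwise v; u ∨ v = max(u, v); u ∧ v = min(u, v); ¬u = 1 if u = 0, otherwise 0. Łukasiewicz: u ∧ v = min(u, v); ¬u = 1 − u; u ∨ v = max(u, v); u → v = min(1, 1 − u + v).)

-0.80

Gödel evaluation:
  (a ∧ b) = min(0.2, 0.13) = 0.13
  (a ∧ b) = min(0.2, 0.13) = 0.13
  (a ∨ (a ∧ b)) = max(0.2, 0.13) = 0.2
  ((a ∧ b) → (a ∨ (a ∧ b))): 0.13 ≤ 0.2, so result = 1
  ¬a: Gödel ¬ of 0.2 = 0 (operand ≠ 0)
  (((a ∧ b) → (a ∨ (a ∧ b))) → ¬a): 1 > 0, so result = 0
  Gödel value = 0
Łukasiewicz evaluation:
  (a ∧ b) = min(0.2, 0.13) = 0.13
  (a ∧ b) = min(0.2, 0.13) = 0.13
  (a ∨ (a ∧ b)) = max(0.2, 0.13) = 0.2
  ((a ∧ b) → (a ∨ (a ∧ b))): min(1, 1 − 0.13 + 0.2) = 1
  ¬a: Łukasiewicz ¬ gives 1 − 0.2 = 0.8
  (((a ∧ b) → (a ∨ (a ∧ b))) → ¬a): min(1, 1 − 1 + 0.8) = 0.8
  Łukasiewicz value = 0.8
Difference: 0 − 0.8 = -0.80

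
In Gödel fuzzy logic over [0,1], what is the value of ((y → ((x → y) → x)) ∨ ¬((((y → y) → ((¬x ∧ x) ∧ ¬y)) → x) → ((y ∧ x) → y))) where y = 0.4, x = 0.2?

(x → y): 0.2 ≤ 0.4, so result = 1
((x → y) → x): 1 > 0.2, so result = 0.2
(y → ((x → y) → x)): 0.4 > 0.2, so result = 0.2
(y → y): 0.4 ≤ 0.4, so result = 1
¬x: Gödel ¬ of 0.2 = 0 (operand ≠ 0)
(¬x ∧ x) = min(0, 0.2) = 0
¬y: Gödel ¬ of 0.4 = 0 (operand ≠ 0)
((¬x ∧ x) ∧ ¬y) = min(0, 0) = 0
((y → y) → ((¬x ∧ x) ∧ ¬y)): 1 > 0, so result = 0
(((y → y) → ((¬x ∧ x) ∧ ¬y)) → x): 0 ≤ 0.2, so result = 1
(y ∧ x) = min(0.4, 0.2) = 0.2
((y ∧ x) → y): 0.2 ≤ 0.4, so result = 1
((((y → y) → ((¬x ∧ x) ∧ ¬y)) → x) → ((y ∧ x) → y)): 1 ≤ 1, so result = 1
¬((((y → y) → ((¬x ∧ x) ∧ ¬y)) → x) → ((y ∧ x) → y)): Gödel ¬ of 1 = 0 (operand ≠ 0)
((y → ((x → y) → x)) ∨ ¬((((y → y) → ((¬x ∧ x) ∧ ¬y)) → x) → ((y ∧ x) → y))) = max(0.2, 0) = 0.2

0.20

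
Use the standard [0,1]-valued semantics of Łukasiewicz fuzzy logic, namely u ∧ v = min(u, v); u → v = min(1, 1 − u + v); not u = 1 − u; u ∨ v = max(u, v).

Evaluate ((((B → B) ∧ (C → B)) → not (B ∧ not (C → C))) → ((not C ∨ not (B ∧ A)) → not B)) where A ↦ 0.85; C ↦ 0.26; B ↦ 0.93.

0.33

(B → B): min(1, 1 − 0.93 + 0.93) = 1
(C → B): min(1, 1 − 0.26 + 0.93) = 1
((B → B) ∧ (C → B)) = min(1, 1) = 1
(C → C): min(1, 1 − 0.26 + 0.26) = 1
not (C → C): Łukasiewicz ¬ gives 1 − 1 = 0
(B ∧ not (C → C)) = min(0.93, 0) = 0
not (B ∧ not (C → C)): Łukasiewicz ¬ gives 1 − 0 = 1
(((B → B) ∧ (C → B)) → not (B ∧ not (C → C))): min(1, 1 − 1 + 1) = 1
not C: Łukasiewicz ¬ gives 1 − 0.26 = 0.74
(B ∧ A) = min(0.93, 0.85) = 0.85
not (B ∧ A): Łukasiewicz ¬ gives 1 − 0.85 = 0.15
(not C ∨ not (B ∧ A)) = max(0.74, 0.15) = 0.74
not B: Łukasiewicz ¬ gives 1 − 0.93 = 0.07
((not C ∨ not (B ∧ A)) → not B): min(1, 1 − 0.74 + 0.07) = 0.33
((((B → B) ∧ (C → B)) → not (B ∧ not (C → C))) → ((not C ∨ not (B ∧ A)) → not B)): min(1, 1 − 1 + 0.33) = 0.33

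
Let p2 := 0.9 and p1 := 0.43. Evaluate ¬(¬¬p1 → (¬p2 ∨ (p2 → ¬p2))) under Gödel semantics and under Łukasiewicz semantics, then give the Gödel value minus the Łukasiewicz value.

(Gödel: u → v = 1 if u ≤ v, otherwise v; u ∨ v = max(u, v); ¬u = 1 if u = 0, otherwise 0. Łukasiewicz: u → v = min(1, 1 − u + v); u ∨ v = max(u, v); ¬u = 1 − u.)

Gödel evaluation:
  ¬p1: Gödel ¬ of 0.43 = 0 (operand ≠ 0)
  ¬¬p1: Gödel ¬ of 0 = 1 (operand is 0)
  ¬p2: Gödel ¬ of 0.9 = 0 (operand ≠ 0)
  ¬p2: Gödel ¬ of 0.9 = 0 (operand ≠ 0)
  (p2 → ¬p2): 0.9 > 0, so result = 0
  (¬p2 ∨ (p2 → ¬p2)) = max(0, 0) = 0
  (¬¬p1 → (¬p2 ∨ (p2 → ¬p2))): 1 > 0, so result = 0
  ¬(¬¬p1 → (¬p2 ∨ (p2 → ¬p2))): Gödel ¬ of 0 = 1 (operand is 0)
  Gödel value = 1
Łukasiewicz evaluation:
  ¬p1: Łukasiewicz ¬ gives 1 − 0.43 = 0.57
  ¬¬p1: Łukasiewicz ¬ gives 1 − 0.57 = 0.43
  ¬p2: Łukasiewicz ¬ gives 1 − 0.9 = 0.1
  ¬p2: Łukasiewicz ¬ gives 1 − 0.9 = 0.1
  (p2 → ¬p2): min(1, 1 − 0.9 + 0.1) = 0.2
  (¬p2 ∨ (p2 → ¬p2)) = max(0.1, 0.2) = 0.2
  (¬¬p1 → (¬p2 ∨ (p2 → ¬p2))): min(1, 1 − 0.43 + 0.2) = 0.77
  ¬(¬¬p1 → (¬p2 ∨ (p2 → ¬p2))): Łukasiewicz ¬ gives 1 − 0.77 = 0.23
  Łukasiewicz value = 0.23
Difference: 1 − 0.23 = 0.77

0.77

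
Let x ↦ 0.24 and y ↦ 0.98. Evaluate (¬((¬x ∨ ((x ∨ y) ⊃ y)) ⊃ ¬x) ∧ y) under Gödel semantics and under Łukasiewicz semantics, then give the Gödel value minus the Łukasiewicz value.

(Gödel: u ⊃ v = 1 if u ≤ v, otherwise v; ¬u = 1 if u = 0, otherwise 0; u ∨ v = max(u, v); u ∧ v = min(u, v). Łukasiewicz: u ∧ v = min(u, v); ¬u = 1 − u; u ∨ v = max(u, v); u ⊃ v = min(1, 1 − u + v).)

0.74

Gödel evaluation:
  ¬x: Gödel ¬ of 0.24 = 0 (operand ≠ 0)
  (x ∨ y) = max(0.24, 0.98) = 0.98
  ((x ∨ y) ⊃ y): 0.98 ≤ 0.98, so result = 1
  (¬x ∨ ((x ∨ y) ⊃ y)) = max(0, 1) = 1
  ¬x: Gödel ¬ of 0.24 = 0 (operand ≠ 0)
  ((¬x ∨ ((x ∨ y) ⊃ y)) ⊃ ¬x): 1 > 0, so result = 0
  ¬((¬x ∨ ((x ∨ y) ⊃ y)) ⊃ ¬x): Gödel ¬ of 0 = 1 (operand is 0)
  (¬((¬x ∨ ((x ∨ y) ⊃ y)) ⊃ ¬x) ∧ y) = min(1, 0.98) = 0.98
  Gödel value = 0.98
Łukasiewicz evaluation:
  ¬x: Łukasiewicz ¬ gives 1 − 0.24 = 0.76
  (x ∨ y) = max(0.24, 0.98) = 0.98
  ((x ∨ y) ⊃ y): min(1, 1 − 0.98 + 0.98) = 1
  (¬x ∨ ((x ∨ y) ⊃ y)) = max(0.76, 1) = 1
  ¬x: Łukasiewicz ¬ gives 1 − 0.24 = 0.76
  ((¬x ∨ ((x ∨ y) ⊃ y)) ⊃ ¬x): min(1, 1 − 1 + 0.76) = 0.76
  ¬((¬x ∨ ((x ∨ y) ⊃ y)) ⊃ ¬x): Łukasiewicz ¬ gives 1 − 0.76 = 0.24
  (¬((¬x ∨ ((x ∨ y) ⊃ y)) ⊃ ¬x) ∧ y) = min(0.24, 0.98) = 0.24
  Łukasiewicz value = 0.24
Difference: 0.98 − 0.24 = 0.74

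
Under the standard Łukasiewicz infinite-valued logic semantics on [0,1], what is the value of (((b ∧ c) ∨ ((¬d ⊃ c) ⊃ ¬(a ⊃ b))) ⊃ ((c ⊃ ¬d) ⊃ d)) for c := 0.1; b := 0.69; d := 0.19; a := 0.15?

(b ∧ c) = min(0.69, 0.1) = 0.1
¬d: Łukasiewicz ¬ gives 1 − 0.19 = 0.81
(¬d ⊃ c): min(1, 1 − 0.81 + 0.1) = 0.29
(a ⊃ b): min(1, 1 − 0.15 + 0.69) = 1
¬(a ⊃ b): Łukasiewicz ¬ gives 1 − 1 = 0
((¬d ⊃ c) ⊃ ¬(a ⊃ b)): min(1, 1 − 0.29 + 0) = 0.71
((b ∧ c) ∨ ((¬d ⊃ c) ⊃ ¬(a ⊃ b))) = max(0.1, 0.71) = 0.71
¬d: Łukasiewicz ¬ gives 1 − 0.19 = 0.81
(c ⊃ ¬d): min(1, 1 − 0.1 + 0.81) = 1
((c ⊃ ¬d) ⊃ d): min(1, 1 − 1 + 0.19) = 0.19
(((b ∧ c) ∨ ((¬d ⊃ c) ⊃ ¬(a ⊃ b))) ⊃ ((c ⊃ ¬d) ⊃ d)): min(1, 1 − 0.71 + 0.19) = 0.48

0.48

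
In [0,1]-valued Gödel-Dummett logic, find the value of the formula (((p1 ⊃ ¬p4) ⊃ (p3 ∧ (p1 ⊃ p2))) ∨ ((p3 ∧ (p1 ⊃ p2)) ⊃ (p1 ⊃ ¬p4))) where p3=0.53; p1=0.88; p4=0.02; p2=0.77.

¬p4: Gödel ¬ of 0.02 = 0 (operand ≠ 0)
(p1 ⊃ ¬p4): 0.88 > 0, so result = 0
(p1 ⊃ p2): 0.88 > 0.77, so result = 0.77
(p3 ∧ (p1 ⊃ p2)) = min(0.53, 0.77) = 0.53
((p1 ⊃ ¬p4) ⊃ (p3 ∧ (p1 ⊃ p2))): 0 ≤ 0.53, so result = 1
(p1 ⊃ p2): 0.88 > 0.77, so result = 0.77
(p3 ∧ (p1 ⊃ p2)) = min(0.53, 0.77) = 0.53
¬p4: Gödel ¬ of 0.02 = 0 (operand ≠ 0)
(p1 ⊃ ¬p4): 0.88 > 0, so result = 0
((p3 ∧ (p1 ⊃ p2)) ⊃ (p1 ⊃ ¬p4)): 0.53 > 0, so result = 0
(((p1 ⊃ ¬p4) ⊃ (p3 ∧ (p1 ⊃ p2))) ∨ ((p3 ∧ (p1 ⊃ p2)) ⊃ (p1 ⊃ ¬p4))) = max(1, 0) = 1

1.00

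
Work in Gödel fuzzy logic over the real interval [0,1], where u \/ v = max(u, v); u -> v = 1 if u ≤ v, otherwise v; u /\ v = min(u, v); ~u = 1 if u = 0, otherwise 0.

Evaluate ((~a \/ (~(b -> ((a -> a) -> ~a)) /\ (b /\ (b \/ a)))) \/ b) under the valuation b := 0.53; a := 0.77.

~a: Gödel ¬ of 0.77 = 0 (operand ≠ 0)
(a -> a): 0.77 ≤ 0.77, so result = 1
~a: Gödel ¬ of 0.77 = 0 (operand ≠ 0)
((a -> a) -> ~a): 1 > 0, so result = 0
(b -> ((a -> a) -> ~a)): 0.53 > 0, so result = 0
~(b -> ((a -> a) -> ~a)): Gödel ¬ of 0 = 1 (operand is 0)
(b \/ a) = max(0.53, 0.77) = 0.77
(b /\ (b \/ a)) = min(0.53, 0.77) = 0.53
(~(b -> ((a -> a) -> ~a)) /\ (b /\ (b \/ a))) = min(1, 0.53) = 0.53
(~a \/ (~(b -> ((a -> a) -> ~a)) /\ (b /\ (b \/ a)))) = max(0, 0.53) = 0.53
((~a \/ (~(b -> ((a -> a) -> ~a)) /\ (b /\ (b \/ a)))) \/ b) = max(0.53, 0.53) = 0.53

0.53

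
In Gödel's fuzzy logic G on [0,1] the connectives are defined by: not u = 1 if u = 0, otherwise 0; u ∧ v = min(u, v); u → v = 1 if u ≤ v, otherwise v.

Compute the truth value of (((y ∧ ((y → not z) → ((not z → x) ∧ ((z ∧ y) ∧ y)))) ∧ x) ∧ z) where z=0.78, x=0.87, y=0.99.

0.78

not z: Gödel ¬ of 0.78 = 0 (operand ≠ 0)
(y → not z): 0.99 > 0, so result = 0
not z: Gödel ¬ of 0.78 = 0 (operand ≠ 0)
(not z → x): 0 ≤ 0.87, so result = 1
(z ∧ y) = min(0.78, 0.99) = 0.78
((z ∧ y) ∧ y) = min(0.78, 0.99) = 0.78
((not z → x) ∧ ((z ∧ y) ∧ y)) = min(1, 0.78) = 0.78
((y → not z) → ((not z → x) ∧ ((z ∧ y) ∧ y))): 0 ≤ 0.78, so result = 1
(y ∧ ((y → not z) → ((not z → x) ∧ ((z ∧ y) ∧ y)))) = min(0.99, 1) = 0.99
((y ∧ ((y → not z) → ((not z → x) ∧ ((z ∧ y) ∧ y)))) ∧ x) = min(0.99, 0.87) = 0.87
(((y ∧ ((y → not z) → ((not z → x) ∧ ((z ∧ y) ∧ y)))) ∧ x) ∧ z) = min(0.87, 0.78) = 0.78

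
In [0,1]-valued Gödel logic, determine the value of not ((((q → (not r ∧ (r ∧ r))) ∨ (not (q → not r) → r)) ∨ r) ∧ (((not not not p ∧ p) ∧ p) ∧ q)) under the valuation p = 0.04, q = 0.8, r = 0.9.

not r: Gödel ¬ of 0.9 = 0 (operand ≠ 0)
(r ∧ r) = min(0.9, 0.9) = 0.9
(not r ∧ (r ∧ r)) = min(0, 0.9) = 0
(q → (not r ∧ (r ∧ r))): 0.8 > 0, so result = 0
not r: Gödel ¬ of 0.9 = 0 (operand ≠ 0)
(q → not r): 0.8 > 0, so result = 0
not (q → not r): Gödel ¬ of 0 = 1 (operand is 0)
(not (q → not r) → r): 1 > 0.9, so result = 0.9
((q → (not r ∧ (r ∧ r))) ∨ (not (q → not r) → r)) = max(0, 0.9) = 0.9
(((q → (not r ∧ (r ∧ r))) ∨ (not (q → not r) → r)) ∨ r) = max(0.9, 0.9) = 0.9
not p: Gödel ¬ of 0.04 = 0 (operand ≠ 0)
not not p: Gödel ¬ of 0 = 1 (operand is 0)
not not not p: Gödel ¬ of 1 = 0 (operand ≠ 0)
(not not not p ∧ p) = min(0, 0.04) = 0
((not not not p ∧ p) ∧ p) = min(0, 0.04) = 0
(((not not not p ∧ p) ∧ p) ∧ q) = min(0, 0.8) = 0
((((q → (not r ∧ (r ∧ r))) ∨ (not (q → not r) → r)) ∨ r) ∧ (((not not not p ∧ p) ∧ p) ∧ q)) = min(0.9, 0) = 0
not ((((q → (not r ∧ (r ∧ r))) ∨ (not (q → not r) → r)) ∨ r) ∧ (((not not not p ∧ p) ∧ p) ∧ q)): Gödel ¬ of 0 = 1 (operand is 0)

1.00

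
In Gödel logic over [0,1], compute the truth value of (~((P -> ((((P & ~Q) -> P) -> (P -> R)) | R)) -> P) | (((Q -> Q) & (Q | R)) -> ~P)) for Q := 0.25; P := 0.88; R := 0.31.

~Q: Gödel ¬ of 0.25 = 0 (operand ≠ 0)
(P & ~Q) = min(0.88, 0) = 0
((P & ~Q) -> P): 0 ≤ 0.88, so result = 1
(P -> R): 0.88 > 0.31, so result = 0.31
(((P & ~Q) -> P) -> (P -> R)): 1 > 0.31, so result = 0.31
((((P & ~Q) -> P) -> (P -> R)) | R) = max(0.31, 0.31) = 0.31
(P -> ((((P & ~Q) -> P) -> (P -> R)) | R)): 0.88 > 0.31, so result = 0.31
((P -> ((((P & ~Q) -> P) -> (P -> R)) | R)) -> P): 0.31 ≤ 0.88, so result = 1
~((P -> ((((P & ~Q) -> P) -> (P -> R)) | R)) -> P): Gödel ¬ of 1 = 0 (operand ≠ 0)
(Q -> Q): 0.25 ≤ 0.25, so result = 1
(Q | R) = max(0.25, 0.31) = 0.31
((Q -> Q) & (Q | R)) = min(1, 0.31) = 0.31
~P: Gödel ¬ of 0.88 = 0 (operand ≠ 0)
(((Q -> Q) & (Q | R)) -> ~P): 0.31 > 0, so result = 0
(~((P -> ((((P & ~Q) -> P) -> (P -> R)) | R)) -> P) | (((Q -> Q) & (Q | R)) -> ~P)) = max(0, 0) = 0

0.00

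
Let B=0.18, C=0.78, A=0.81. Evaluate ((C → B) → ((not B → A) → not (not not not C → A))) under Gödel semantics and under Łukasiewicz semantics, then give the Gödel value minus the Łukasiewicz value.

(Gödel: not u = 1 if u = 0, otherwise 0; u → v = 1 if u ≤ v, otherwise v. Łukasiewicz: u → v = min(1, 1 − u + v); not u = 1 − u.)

-0.61

Gödel evaluation:
  (C → B): 0.78 > 0.18, so result = 0.18
  not B: Gödel ¬ of 0.18 = 0 (operand ≠ 0)
  (not B → A): 0 ≤ 0.81, so result = 1
  not C: Gödel ¬ of 0.78 = 0 (operand ≠ 0)
  not not C: Gödel ¬ of 0 = 1 (operand is 0)
  not not not C: Gödel ¬ of 1 = 0 (operand ≠ 0)
  (not not not C → A): 0 ≤ 0.81, so result = 1
  not (not not not C → A): Gödel ¬ of 1 = 0 (operand ≠ 0)
  ((not B → A) → not (not not not C → A)): 1 > 0, so result = 0
  ((C → B) → ((not B → A) → not (not not not C → A))): 0.18 > 0, so result = 0
  Gödel value = 0
Łukasiewicz evaluation:
  (C → B): min(1, 1 − 0.78 + 0.18) = 0.4
  not B: Łukasiewicz ¬ gives 1 − 0.18 = 0.82
  (not B → A): min(1, 1 − 0.82 + 0.81) = 0.99
  not C: Łukasiewicz ¬ gives 1 − 0.78 = 0.22
  not not C: Łukasiewicz ¬ gives 1 − 0.22 = 0.78
  not not not C: Łukasiewicz ¬ gives 1 − 0.78 = 0.22
  (not not not C → A): min(1, 1 − 0.22 + 0.81) = 1
  not (not not not C → A): Łukasiewicz ¬ gives 1 − 1 = 0
  ((not B → A) → not (not not not C → A)): min(1, 1 − 0.99 + 0) = 0.01
  ((C → B) → ((not B → A) → not (not not not C → A))): min(1, 1 − 0.4 + 0.01) = 0.61
  Łukasiewicz value = 0.61
Difference: 0 − 0.61 = -0.61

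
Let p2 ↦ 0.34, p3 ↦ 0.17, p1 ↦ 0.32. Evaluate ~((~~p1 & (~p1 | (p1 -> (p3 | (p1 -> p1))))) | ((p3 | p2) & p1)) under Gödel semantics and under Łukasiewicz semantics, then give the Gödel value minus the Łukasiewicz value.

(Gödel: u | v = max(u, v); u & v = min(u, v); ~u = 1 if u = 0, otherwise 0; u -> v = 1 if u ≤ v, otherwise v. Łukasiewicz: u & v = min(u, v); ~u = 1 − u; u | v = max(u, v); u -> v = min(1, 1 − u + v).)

-0.68

Gödel evaluation:
  ~p1: Gödel ¬ of 0.32 = 0 (operand ≠ 0)
  ~~p1: Gödel ¬ of 0 = 1 (operand is 0)
  ~p1: Gödel ¬ of 0.32 = 0 (operand ≠ 0)
  (p1 -> p1): 0.32 ≤ 0.32, so result = 1
  (p3 | (p1 -> p1)) = max(0.17, 1) = 1
  (p1 -> (p3 | (p1 -> p1))): 0.32 ≤ 1, so result = 1
  (~p1 | (p1 -> (p3 | (p1 -> p1)))) = max(0, 1) = 1
  (~~p1 & (~p1 | (p1 -> (p3 | (p1 -> p1))))) = min(1, 1) = 1
  (p3 | p2) = max(0.17, 0.34) = 0.34
  ((p3 | p2) & p1) = min(0.34, 0.32) = 0.32
  ((~~p1 & (~p1 | (p1 -> (p3 | (p1 -> p1))))) | ((p3 | p2) & p1)) = max(1, 0.32) = 1
  ~((~~p1 & (~p1 | (p1 -> (p3 | (p1 -> p1))))) | ((p3 | p2) & p1)): Gödel ¬ of 1 = 0 (operand ≠ 0)
  Gödel value = 0
Łukasiewicz evaluation:
  ~p1: Łukasiewicz ¬ gives 1 − 0.32 = 0.68
  ~~p1: Łukasiewicz ¬ gives 1 − 0.68 = 0.32
  ~p1: Łukasiewicz ¬ gives 1 − 0.32 = 0.68
  (p1 -> p1): min(1, 1 − 0.32 + 0.32) = 1
  (p3 | (p1 -> p1)) = max(0.17, 1) = 1
  (p1 -> (p3 | (p1 -> p1))): min(1, 1 − 0.32 + 1) = 1
  (~p1 | (p1 -> (p3 | (p1 -> p1)))) = max(0.68, 1) = 1
  (~~p1 & (~p1 | (p1 -> (p3 | (p1 -> p1))))) = min(0.32, 1) = 0.32
  (p3 | p2) = max(0.17, 0.34) = 0.34
  ((p3 | p2) & p1) = min(0.34, 0.32) = 0.32
  ((~~p1 & (~p1 | (p1 -> (p3 | (p1 -> p1))))) | ((p3 | p2) & p1)) = max(0.32, 0.32) = 0.32
  ~((~~p1 & (~p1 | (p1 -> (p3 | (p1 -> p1))))) | ((p3 | p2) & p1)): Łukasiewicz ¬ gives 1 − 0.32 = 0.68
  Łukasiewicz value = 0.68
Difference: 0 − 0.68 = -0.68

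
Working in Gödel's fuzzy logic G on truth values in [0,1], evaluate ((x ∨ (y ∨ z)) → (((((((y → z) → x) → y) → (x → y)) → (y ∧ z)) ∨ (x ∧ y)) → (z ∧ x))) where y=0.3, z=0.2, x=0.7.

0.20

(y ∨ z) = max(0.3, 0.2) = 0.3
(x ∨ (y ∨ z)) = max(0.7, 0.3) = 0.7
(y → z): 0.3 > 0.2, so result = 0.2
((y → z) → x): 0.2 ≤ 0.7, so result = 1
(((y → z) → x) → y): 1 > 0.3, so result = 0.3
(x → y): 0.7 > 0.3, so result = 0.3
((((y → z) → x) → y) → (x → y)): 0.3 ≤ 0.3, so result = 1
(y ∧ z) = min(0.3, 0.2) = 0.2
(((((y → z) → x) → y) → (x → y)) → (y ∧ z)): 1 > 0.2, so result = 0.2
(x ∧ y) = min(0.7, 0.3) = 0.3
((((((y → z) → x) → y) → (x → y)) → (y ∧ z)) ∨ (x ∧ y)) = max(0.2, 0.3) = 0.3
(z ∧ x) = min(0.2, 0.7) = 0.2
(((((((y → z) → x) → y) → (x → y)) → (y ∧ z)) ∨ (x ∧ y)) → (z ∧ x)): 0.3 > 0.2, so result = 0.2
((x ∨ (y ∨ z)) → (((((((y → z) → x) → y) → (x → y)) → (y ∧ z)) ∨ (x ∧ y)) → (z ∧ x))): 0.7 > 0.2, so result = 0.2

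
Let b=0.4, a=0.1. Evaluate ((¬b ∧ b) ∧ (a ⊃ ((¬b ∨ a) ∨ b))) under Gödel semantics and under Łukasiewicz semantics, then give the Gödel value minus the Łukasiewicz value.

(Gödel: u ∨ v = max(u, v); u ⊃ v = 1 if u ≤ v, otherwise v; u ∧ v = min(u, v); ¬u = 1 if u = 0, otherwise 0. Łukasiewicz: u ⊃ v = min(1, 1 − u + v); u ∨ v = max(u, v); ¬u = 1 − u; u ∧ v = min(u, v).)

-0.40

Gödel evaluation:
  ¬b: Gödel ¬ of 0.4 = 0 (operand ≠ 0)
  (¬b ∧ b) = min(0, 0.4) = 0
  ¬b: Gödel ¬ of 0.4 = 0 (operand ≠ 0)
  (¬b ∨ a) = max(0, 0.1) = 0.1
  ((¬b ∨ a) ∨ b) = max(0.1, 0.4) = 0.4
  (a ⊃ ((¬b ∨ a) ∨ b)): 0.1 ≤ 0.4, so result = 1
  ((¬b ∧ b) ∧ (a ⊃ ((¬b ∨ a) ∨ b))) = min(0, 1) = 0
  Gödel value = 0
Łukasiewicz evaluation:
  ¬b: Łukasiewicz ¬ gives 1 − 0.4 = 0.6
  (¬b ∧ b) = min(0.6, 0.4) = 0.4
  ¬b: Łukasiewicz ¬ gives 1 − 0.4 = 0.6
  (¬b ∨ a) = max(0.6, 0.1) = 0.6
  ((¬b ∨ a) ∨ b) = max(0.6, 0.4) = 0.6
  (a ⊃ ((¬b ∨ a) ∨ b)): min(1, 1 − 0.1 + 0.6) = 1
  ((¬b ∧ b) ∧ (a ⊃ ((¬b ∨ a) ∨ b))) = min(0.4, 1) = 0.4
  Łukasiewicz value = 0.4
Difference: 0 − 0.4 = -0.40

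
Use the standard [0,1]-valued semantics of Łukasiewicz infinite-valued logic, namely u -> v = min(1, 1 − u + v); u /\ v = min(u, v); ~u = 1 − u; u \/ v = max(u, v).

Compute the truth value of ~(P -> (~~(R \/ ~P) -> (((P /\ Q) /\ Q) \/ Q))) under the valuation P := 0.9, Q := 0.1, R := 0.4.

~P: Łukasiewicz ¬ gives 1 − 0.9 = 0.1
(R \/ ~P) = max(0.4, 0.1) = 0.4
~(R \/ ~P): Łukasiewicz ¬ gives 1 − 0.4 = 0.6
~~(R \/ ~P): Łukasiewicz ¬ gives 1 − 0.6 = 0.4
(P /\ Q) = min(0.9, 0.1) = 0.1
((P /\ Q) /\ Q) = min(0.1, 0.1) = 0.1
(((P /\ Q) /\ Q) \/ Q) = max(0.1, 0.1) = 0.1
(~~(R \/ ~P) -> (((P /\ Q) /\ Q) \/ Q)): min(1, 1 − 0.4 + 0.1) = 0.7
(P -> (~~(R \/ ~P) -> (((P /\ Q) /\ Q) \/ Q))): min(1, 1 − 0.9 + 0.7) = 0.8
~(P -> (~~(R \/ ~P) -> (((P /\ Q) /\ Q) \/ Q))): Łukasiewicz ¬ gives 1 − 0.8 = 0.2

0.20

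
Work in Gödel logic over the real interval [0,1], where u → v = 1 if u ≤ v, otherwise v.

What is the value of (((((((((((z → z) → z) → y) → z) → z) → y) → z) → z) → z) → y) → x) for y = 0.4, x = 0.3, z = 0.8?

(z → z): 0.8 ≤ 0.8, so result = 1
((z → z) → z): 1 > 0.8, so result = 0.8
(((z → z) → z) → y): 0.8 > 0.4, so result = 0.4
((((z → z) → z) → y) → z): 0.4 ≤ 0.8, so result = 1
(((((z → z) → z) → y) → z) → z): 1 > 0.8, so result = 0.8
((((((z → z) → z) → y) → z) → z) → y): 0.8 > 0.4, so result = 0.4
(((((((z → z) → z) → y) → z) → z) → y) → z): 0.4 ≤ 0.8, so result = 1
((((((((z → z) → z) → y) → z) → z) → y) → z) → z): 1 > 0.8, so result = 0.8
(((((((((z → z) → z) → y) → z) → z) → y) → z) → z) → z): 0.8 ≤ 0.8, so result = 1
((((((((((z → z) → z) → y) → z) → z) → y) → z) → z) → z) → y): 1 > 0.4, so result = 0.4
(((((((((((z → z) → z) → y) → z) → z) → y) → z) → z) → z) → y) → x): 0.4 > 0.3, so result = 0.3

0.30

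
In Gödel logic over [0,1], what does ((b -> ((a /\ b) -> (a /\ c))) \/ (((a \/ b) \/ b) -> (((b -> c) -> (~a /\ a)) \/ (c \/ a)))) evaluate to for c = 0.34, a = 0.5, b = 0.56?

(a /\ b) = min(0.5, 0.56) = 0.5
(a /\ c) = min(0.5, 0.34) = 0.34
((a /\ b) -> (a /\ c)): 0.5 > 0.34, so result = 0.34
(b -> ((a /\ b) -> (a /\ c))): 0.56 > 0.34, so result = 0.34
(a \/ b) = max(0.5, 0.56) = 0.56
((a \/ b) \/ b) = max(0.56, 0.56) = 0.56
(b -> c): 0.56 > 0.34, so result = 0.34
~a: Gödel ¬ of 0.5 = 0 (operand ≠ 0)
(~a /\ a) = min(0, 0.5) = 0
((b -> c) -> (~a /\ a)): 0.34 > 0, so result = 0
(c \/ a) = max(0.34, 0.5) = 0.5
(((b -> c) -> (~a /\ a)) \/ (c \/ a)) = max(0, 0.5) = 0.5
(((a \/ b) \/ b) -> (((b -> c) -> (~a /\ a)) \/ (c \/ a))): 0.56 > 0.5, so result = 0.5
((b -> ((a /\ b) -> (a /\ c))) \/ (((a \/ b) \/ b) -> (((b -> c) -> (~a /\ a)) \/ (c \/ a)))) = max(0.34, 0.5) = 0.5

0.50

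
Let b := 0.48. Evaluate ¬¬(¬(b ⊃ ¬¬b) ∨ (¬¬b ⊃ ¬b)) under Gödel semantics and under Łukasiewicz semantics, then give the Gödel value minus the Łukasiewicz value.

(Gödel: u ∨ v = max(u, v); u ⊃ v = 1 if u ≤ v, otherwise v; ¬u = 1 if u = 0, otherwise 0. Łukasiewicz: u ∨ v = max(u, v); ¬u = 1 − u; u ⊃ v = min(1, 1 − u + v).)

-1.00

Gödel evaluation:
  ¬b: Gödel ¬ of 0.48 = 0 (operand ≠ 0)
  ¬¬b: Gödel ¬ of 0 = 1 (operand is 0)
  (b ⊃ ¬¬b): 0.48 ≤ 1, so result = 1
  ¬(b ⊃ ¬¬b): Gödel ¬ of 1 = 0 (operand ≠ 0)
  ¬b: Gödel ¬ of 0.48 = 0 (operand ≠ 0)
  ¬¬b: Gödel ¬ of 0 = 1 (operand is 0)
  ¬b: Gödel ¬ of 0.48 = 0 (operand ≠ 0)
  (¬¬b ⊃ ¬b): 1 > 0, so result = 0
  (¬(b ⊃ ¬¬b) ∨ (¬¬b ⊃ ¬b)) = max(0, 0) = 0
  ¬(¬(b ⊃ ¬¬b) ∨ (¬¬b ⊃ ¬b)): Gödel ¬ of 0 = 1 (operand is 0)
  ¬¬(¬(b ⊃ ¬¬b) ∨ (¬¬b ⊃ ¬b)): Gödel ¬ of 1 = 0 (operand ≠ 0)
  Gödel value = 0
Łukasiewicz evaluation:
  ¬b: Łukasiewicz ¬ gives 1 − 0.48 = 0.52
  ¬¬b: Łukasiewicz ¬ gives 1 − 0.52 = 0.48
  (b ⊃ ¬¬b): min(1, 1 − 0.48 + 0.48) = 1
  ¬(b ⊃ ¬¬b): Łukasiewicz ¬ gives 1 − 1 = 0
  ¬b: Łukasiewicz ¬ gives 1 − 0.48 = 0.52
  ¬¬b: Łukasiewicz ¬ gives 1 − 0.52 = 0.48
  ¬b: Łukasiewicz ¬ gives 1 − 0.48 = 0.52
  (¬¬b ⊃ ¬b): min(1, 1 − 0.48 + 0.52) = 1
  (¬(b ⊃ ¬¬b) ∨ (¬¬b ⊃ ¬b)) = max(0, 1) = 1
  ¬(¬(b ⊃ ¬¬b) ∨ (¬¬b ⊃ ¬b)): Łukasiewicz ¬ gives 1 − 1 = 0
  ¬¬(¬(b ⊃ ¬¬b) ∨ (¬¬b ⊃ ¬b)): Łukasiewicz ¬ gives 1 − 0 = 1
  Łukasiewicz value = 1
Difference: 0 − 1 = -1.00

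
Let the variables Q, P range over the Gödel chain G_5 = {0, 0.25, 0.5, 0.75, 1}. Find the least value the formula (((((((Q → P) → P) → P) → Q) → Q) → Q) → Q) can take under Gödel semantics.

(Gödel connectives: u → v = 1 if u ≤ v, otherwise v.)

The minimum is attained at Q = 0.25, P = 0:
  (Q → P): 0.25 > 0, so result = 0
  ((Q → P) → P): 0 ≤ 0, so result = 1
  (((Q → P) → P) → P): 1 > 0, so result = 0
  ((((Q → P) → P) → P) → Q): 0 ≤ 0.25, so result = 1
  (((((Q → P) → P) → P) → Q) → Q): 1 > 0.25, so result = 0.25
  ((((((Q → P) → P) → P) → Q) → Q) → Q): 0.25 ≤ 0.25, so result = 1
  (((((((Q → P) → P) → P) → Q) → Q) → Q) → Q): 1 > 0.25, so result = 0.25
Checking all 25 assignments confirms none give a value below 0.25.

0.25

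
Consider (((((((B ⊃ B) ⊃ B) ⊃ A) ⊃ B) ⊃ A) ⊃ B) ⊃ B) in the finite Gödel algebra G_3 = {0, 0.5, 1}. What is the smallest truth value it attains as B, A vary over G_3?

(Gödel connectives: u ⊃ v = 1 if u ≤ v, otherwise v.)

0.50

The minimum is attained at B = 0.5, A = 0:
  (B ⊃ B): 0.5 ≤ 0.5, so result = 1
  ((B ⊃ B) ⊃ B): 1 > 0.5, so result = 0.5
  (((B ⊃ B) ⊃ B) ⊃ A): 0.5 > 0, so result = 0
  ((((B ⊃ B) ⊃ B) ⊃ A) ⊃ B): 0 ≤ 0.5, so result = 1
  (((((B ⊃ B) ⊃ B) ⊃ A) ⊃ B) ⊃ A): 1 > 0, so result = 0
  ((((((B ⊃ B) ⊃ B) ⊃ A) ⊃ B) ⊃ A) ⊃ B): 0 ≤ 0.5, so result = 1
  (((((((B ⊃ B) ⊃ B) ⊃ A) ⊃ B) ⊃ A) ⊃ B) ⊃ B): 1 > 0.5, so result = 0.5
Checking all 9 assignments confirms none give a value below 0.50.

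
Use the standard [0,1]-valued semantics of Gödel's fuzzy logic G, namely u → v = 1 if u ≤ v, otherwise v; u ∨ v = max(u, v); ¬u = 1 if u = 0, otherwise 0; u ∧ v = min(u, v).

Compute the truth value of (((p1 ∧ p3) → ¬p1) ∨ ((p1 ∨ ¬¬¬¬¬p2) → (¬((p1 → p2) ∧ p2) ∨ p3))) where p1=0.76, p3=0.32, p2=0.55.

0.32

(p1 ∧ p3) = min(0.76, 0.32) = 0.32
¬p1: Gödel ¬ of 0.76 = 0 (operand ≠ 0)
((p1 ∧ p3) → ¬p1): 0.32 > 0, so result = 0
¬p2: Gödel ¬ of 0.55 = 0 (operand ≠ 0)
¬¬p2: Gödel ¬ of 0 = 1 (operand is 0)
¬¬¬p2: Gödel ¬ of 1 = 0 (operand ≠ 0)
¬¬¬¬p2: Gödel ¬ of 0 = 1 (operand is 0)
¬¬¬¬¬p2: Gödel ¬ of 1 = 0 (operand ≠ 0)
(p1 ∨ ¬¬¬¬¬p2) = max(0.76, 0) = 0.76
(p1 → p2): 0.76 > 0.55, so result = 0.55
((p1 → p2) ∧ p2) = min(0.55, 0.55) = 0.55
¬((p1 → p2) ∧ p2): Gödel ¬ of 0.55 = 0 (operand ≠ 0)
(¬((p1 → p2) ∧ p2) ∨ p3) = max(0, 0.32) = 0.32
((p1 ∨ ¬¬¬¬¬p2) → (¬((p1 → p2) ∧ p2) ∨ p3)): 0.76 > 0.32, so result = 0.32
(((p1 ∧ p3) → ¬p1) ∨ ((p1 ∨ ¬¬¬¬¬p2) → (¬((p1 → p2) ∧ p2) ∨ p3))) = max(0, 0.32) = 0.32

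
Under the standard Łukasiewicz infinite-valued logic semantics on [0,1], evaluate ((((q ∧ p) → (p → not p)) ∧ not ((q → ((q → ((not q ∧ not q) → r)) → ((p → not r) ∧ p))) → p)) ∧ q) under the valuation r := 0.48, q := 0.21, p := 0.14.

(q ∧ p) = min(0.21, 0.14) = 0.14
not p: Łukasiewicz ¬ gives 1 − 0.14 = 0.86
(p → not p): min(1, 1 − 0.14 + 0.86) = 1
((q ∧ p) → (p → not p)): min(1, 1 − 0.14 + 1) = 1
not q: Łukasiewicz ¬ gives 1 − 0.21 = 0.79
not q: Łukasiewicz ¬ gives 1 − 0.21 = 0.79
(not q ∧ not q) = min(0.79, 0.79) = 0.79
((not q ∧ not q) → r): min(1, 1 − 0.79 + 0.48) = 0.69
(q → ((not q ∧ not q) → r)): min(1, 1 − 0.21 + 0.69) = 1
not r: Łukasiewicz ¬ gives 1 − 0.48 = 0.52
(p → not r): min(1, 1 − 0.14 + 0.52) = 1
((p → not r) ∧ p) = min(1, 0.14) = 0.14
((q → ((not q ∧ not q) → r)) → ((p → not r) ∧ p)): min(1, 1 − 1 + 0.14) = 0.14
(q → ((q → ((not q ∧ not q) → r)) → ((p → not r) ∧ p))): min(1, 1 − 0.21 + 0.14) = 0.93
((q → ((q → ((not q ∧ not q) → r)) → ((p → not r) ∧ p))) → p): min(1, 1 − 0.93 + 0.14) = 0.21
not ((q → ((q → ((not q ∧ not q) → r)) → ((p → not r) ∧ p))) → p): Łukasiewicz ¬ gives 1 − 0.21 = 0.79
(((q ∧ p) → (p → not p)) ∧ not ((q → ((q → ((not q ∧ not q) → r)) → ((p → not r) ∧ p))) → p)) = min(1, 0.79) = 0.79
((((q ∧ p) → (p → not p)) ∧ not ((q → ((q → ((not q ∧ not q) → r)) → ((p → not r) ∧ p))) → p)) ∧ q) = min(0.79, 0.21) = 0.21

0.21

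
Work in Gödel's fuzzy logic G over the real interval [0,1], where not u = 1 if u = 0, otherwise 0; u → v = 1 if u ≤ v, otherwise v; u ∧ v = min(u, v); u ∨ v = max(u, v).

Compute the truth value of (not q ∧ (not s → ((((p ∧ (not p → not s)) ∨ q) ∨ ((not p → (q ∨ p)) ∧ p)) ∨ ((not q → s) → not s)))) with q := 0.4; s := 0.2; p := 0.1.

0.00

not q: Gödel ¬ of 0.4 = 0 (operand ≠ 0)
not s: Gödel ¬ of 0.2 = 0 (operand ≠ 0)
not p: Gödel ¬ of 0.1 = 0 (operand ≠ 0)
not s: Gödel ¬ of 0.2 = 0 (operand ≠ 0)
(not p → not s): 0 ≤ 0, so result = 1
(p ∧ (not p → not s)) = min(0.1, 1) = 0.1
((p ∧ (not p → not s)) ∨ q) = max(0.1, 0.4) = 0.4
not p: Gödel ¬ of 0.1 = 0 (operand ≠ 0)
(q ∨ p) = max(0.4, 0.1) = 0.4
(not p → (q ∨ p)): 0 ≤ 0.4, so result = 1
((not p → (q ∨ p)) ∧ p) = min(1, 0.1) = 0.1
(((p ∧ (not p → not s)) ∨ q) ∨ ((not p → (q ∨ p)) ∧ p)) = max(0.4, 0.1) = 0.4
not q: Gödel ¬ of 0.4 = 0 (operand ≠ 0)
(not q → s): 0 ≤ 0.2, so result = 1
not s: Gödel ¬ of 0.2 = 0 (operand ≠ 0)
((not q → s) → not s): 1 > 0, so result = 0
((((p ∧ (not p → not s)) ∨ q) ∨ ((not p → (q ∨ p)) ∧ p)) ∨ ((not q → s) → not s)) = max(0.4, 0) = 0.4
(not s → ((((p ∧ (not p → not s)) ∨ q) ∨ ((not p → (q ∨ p)) ∧ p)) ∨ ((not q → s) → not s))): 0 ≤ 0.4, so result = 1
(not q ∧ (not s → ((((p ∧ (not p → not s)) ∨ q) ∨ ((not p → (q ∨ p)) ∧ p)) ∨ ((not q → s) → not s)))) = min(0, 1) = 0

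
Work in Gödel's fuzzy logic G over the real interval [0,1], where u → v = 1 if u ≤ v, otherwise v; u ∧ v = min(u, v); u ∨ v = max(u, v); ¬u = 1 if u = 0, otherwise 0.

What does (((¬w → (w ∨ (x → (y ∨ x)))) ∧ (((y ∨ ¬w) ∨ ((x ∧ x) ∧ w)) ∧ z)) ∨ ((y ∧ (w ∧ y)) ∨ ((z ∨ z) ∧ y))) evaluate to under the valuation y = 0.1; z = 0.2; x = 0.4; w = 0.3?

¬w: Gödel ¬ of 0.3 = 0 (operand ≠ 0)
(y ∨ x) = max(0.1, 0.4) = 0.4
(x → (y ∨ x)): 0.4 ≤ 0.4, so result = 1
(w ∨ (x → (y ∨ x))) = max(0.3, 1) = 1
(¬w → (w ∨ (x → (y ∨ x)))): 0 ≤ 1, so result = 1
¬w: Gödel ¬ of 0.3 = 0 (operand ≠ 0)
(y ∨ ¬w) = max(0.1, 0) = 0.1
(x ∧ x) = min(0.4, 0.4) = 0.4
((x ∧ x) ∧ w) = min(0.4, 0.3) = 0.3
((y ∨ ¬w) ∨ ((x ∧ x) ∧ w)) = max(0.1, 0.3) = 0.3
(((y ∨ ¬w) ∨ ((x ∧ x) ∧ w)) ∧ z) = min(0.3, 0.2) = 0.2
((¬w → (w ∨ (x → (y ∨ x)))) ∧ (((y ∨ ¬w) ∨ ((x ∧ x) ∧ w)) ∧ z)) = min(1, 0.2) = 0.2
(w ∧ y) = min(0.3, 0.1) = 0.1
(y ∧ (w ∧ y)) = min(0.1, 0.1) = 0.1
(z ∨ z) = max(0.2, 0.2) = 0.2
((z ∨ z) ∧ y) = min(0.2, 0.1) = 0.1
((y ∧ (w ∧ y)) ∨ ((z ∨ z) ∧ y)) = max(0.1, 0.1) = 0.1
(((¬w → (w ∨ (x → (y ∨ x)))) ∧ (((y ∨ ¬w) ∨ ((x ∧ x) ∧ w)) ∧ z)) ∨ ((y ∧ (w ∧ y)) ∨ ((z ∨ z) ∧ y))) = max(0.2, 0.1) = 0.2

0.20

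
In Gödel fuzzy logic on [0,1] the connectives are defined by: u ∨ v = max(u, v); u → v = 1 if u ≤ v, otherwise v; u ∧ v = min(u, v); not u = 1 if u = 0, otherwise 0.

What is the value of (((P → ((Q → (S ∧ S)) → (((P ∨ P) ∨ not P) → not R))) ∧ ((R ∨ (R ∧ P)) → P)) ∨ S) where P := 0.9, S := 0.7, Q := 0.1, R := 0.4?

0.70

(S ∧ S) = min(0.7, 0.7) = 0.7
(Q → (S ∧ S)): 0.1 ≤ 0.7, so result = 1
(P ∨ P) = max(0.9, 0.9) = 0.9
not P: Gödel ¬ of 0.9 = 0 (operand ≠ 0)
((P ∨ P) ∨ not P) = max(0.9, 0) = 0.9
not R: Gödel ¬ of 0.4 = 0 (operand ≠ 0)
(((P ∨ P) ∨ not P) → not R): 0.9 > 0, so result = 0
((Q → (S ∧ S)) → (((P ∨ P) ∨ not P) → not R)): 1 > 0, so result = 0
(P → ((Q → (S ∧ S)) → (((P ∨ P) ∨ not P) → not R))): 0.9 > 0, so result = 0
(R ∧ P) = min(0.4, 0.9) = 0.4
(R ∨ (R ∧ P)) = max(0.4, 0.4) = 0.4
((R ∨ (R ∧ P)) → P): 0.4 ≤ 0.9, so result = 1
((P → ((Q → (S ∧ S)) → (((P ∨ P) ∨ not P) → not R))) ∧ ((R ∨ (R ∧ P)) → P)) = min(0, 1) = 0
(((P → ((Q → (S ∧ S)) → (((P ∨ P) ∨ not P) → not R))) ∧ ((R ∨ (R ∧ P)) → P)) ∨ S) = max(0, 0.7) = 0.7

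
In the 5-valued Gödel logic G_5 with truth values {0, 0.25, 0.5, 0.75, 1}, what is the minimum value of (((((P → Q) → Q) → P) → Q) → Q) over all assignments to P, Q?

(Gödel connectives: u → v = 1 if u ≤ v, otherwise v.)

0.25

The minimum is attained at P = 0, Q = 0.25:
  (P → Q): 0 ≤ 0.25, so result = 1
  ((P → Q) → Q): 1 > 0.25, so result = 0.25
  (((P → Q) → Q) → P): 0.25 > 0, so result = 0
  ((((P → Q) → Q) → P) → Q): 0 ≤ 0.25, so result = 1
  (((((P → Q) → Q) → P) → Q) → Q): 1 > 0.25, so result = 0.25
Checking all 25 assignments confirms none give a value below 0.25.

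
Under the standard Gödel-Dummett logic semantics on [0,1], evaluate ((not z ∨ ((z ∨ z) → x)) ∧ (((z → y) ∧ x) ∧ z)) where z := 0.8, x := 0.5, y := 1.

not z: Gödel ¬ of 0.8 = 0 (operand ≠ 0)
(z ∨ z) = max(0.8, 0.8) = 0.8
((z ∨ z) → x): 0.8 > 0.5, so result = 0.5
(not z ∨ ((z ∨ z) → x)) = max(0, 0.5) = 0.5
(z → y): 0.8 ≤ 1, so result = 1
((z → y) ∧ x) = min(1, 0.5) = 0.5
(((z → y) ∧ x) ∧ z) = min(0.5, 0.8) = 0.5
((not z ∨ ((z ∨ z) → x)) ∧ (((z → y) ∧ x) ∧ z)) = min(0.5, 0.5) = 0.5

0.50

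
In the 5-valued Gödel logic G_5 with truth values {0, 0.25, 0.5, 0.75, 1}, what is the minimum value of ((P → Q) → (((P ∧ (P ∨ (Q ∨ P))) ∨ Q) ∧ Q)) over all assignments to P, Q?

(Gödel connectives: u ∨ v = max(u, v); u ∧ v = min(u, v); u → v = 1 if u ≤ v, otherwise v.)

0.00

The minimum is attained at P = 0, Q = 0:
  (P → Q): 0 ≤ 0, so result = 1
  (Q ∨ P) = max(0, 0) = 0
  (P ∨ (Q ∨ P)) = max(0, 0) = 0
  (P ∧ (P ∨ (Q ∨ P))) = min(0, 0) = 0
  ((P ∧ (P ∨ (Q ∨ P))) ∨ Q) = max(0, 0) = 0
  (((P ∧ (P ∨ (Q ∨ P))) ∨ Q) ∧ Q) = min(0, 0) = 0
  ((P → Q) → (((P ∧ (P ∨ (Q ∨ P))) ∨ Q) ∧ Q)): 1 > 0, so result = 0
Checking all 25 assignments confirms none give a value below 0.00.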